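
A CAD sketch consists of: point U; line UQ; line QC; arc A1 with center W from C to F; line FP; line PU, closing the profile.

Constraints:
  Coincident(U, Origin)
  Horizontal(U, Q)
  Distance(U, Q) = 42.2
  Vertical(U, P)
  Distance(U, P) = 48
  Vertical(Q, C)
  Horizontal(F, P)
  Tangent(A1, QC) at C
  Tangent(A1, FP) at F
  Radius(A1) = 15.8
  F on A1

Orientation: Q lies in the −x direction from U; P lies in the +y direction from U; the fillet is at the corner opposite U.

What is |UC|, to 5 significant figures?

53.082

U is at the origin; U and Q share the same y with |UQ| = 42.2 and Q on the −x side, so Q = (-42.200, 0.0000). U and P share the same x with |UP| = 48.0 and P on the +y side, so P = (0.0000, 48.000). The virtual corner opposite U is at (-42.200, 48.000). A1 meets QC tangentially, so WC is at right angles to QC and tangency of A1 to FP means the radius WF is perpendicular to FP, with radius 15.8, so the center W sits 15.8 in from both sides at W = (-26.400, 32.200). That places the tangent points at C = (-42.200, 32.200) on QC and F = (-26.400, 48.000) on FP. Then |UC| = |C − U| = 53.082.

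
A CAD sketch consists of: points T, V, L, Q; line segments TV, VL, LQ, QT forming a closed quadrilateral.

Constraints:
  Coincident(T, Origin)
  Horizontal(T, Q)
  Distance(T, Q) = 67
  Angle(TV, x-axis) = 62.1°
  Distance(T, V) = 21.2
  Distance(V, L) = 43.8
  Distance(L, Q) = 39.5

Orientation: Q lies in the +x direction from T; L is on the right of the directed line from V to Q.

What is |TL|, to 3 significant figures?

37.4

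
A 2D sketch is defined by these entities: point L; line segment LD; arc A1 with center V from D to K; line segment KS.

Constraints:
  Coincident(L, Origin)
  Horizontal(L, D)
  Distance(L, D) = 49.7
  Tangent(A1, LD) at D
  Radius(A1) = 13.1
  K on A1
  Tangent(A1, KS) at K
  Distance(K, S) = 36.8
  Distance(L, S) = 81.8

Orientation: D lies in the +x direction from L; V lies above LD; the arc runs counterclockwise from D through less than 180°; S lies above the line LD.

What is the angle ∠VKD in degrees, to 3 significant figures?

47.3°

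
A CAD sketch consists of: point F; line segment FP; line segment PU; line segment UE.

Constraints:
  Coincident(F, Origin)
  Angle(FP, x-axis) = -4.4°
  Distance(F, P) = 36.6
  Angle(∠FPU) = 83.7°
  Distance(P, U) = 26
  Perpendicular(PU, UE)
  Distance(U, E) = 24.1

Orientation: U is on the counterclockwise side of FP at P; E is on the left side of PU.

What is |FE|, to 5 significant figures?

25.180

F is at the origin; FP runs at -4.4° with length 36.6, so P = 36.6·(cos -4.4°, sin -4.4°) = (36.492, -2.8079). ∠FPU = 83.7°, so PU runs at -4.4° + (180° − 83.7°) = 91.900° from the x-axis; with |PU| = 26.0, U = P + 26.0·(cos 91.900°, sin 91.900°) = (35.630, 23.178). PU is perpendicular to UE; with |UE| = 24.1 on the left of PU, E = U + 24.1·(-0.99945, -0.033155) = (11.543, 22.379). Then |FE| = |E − F| = 25.180.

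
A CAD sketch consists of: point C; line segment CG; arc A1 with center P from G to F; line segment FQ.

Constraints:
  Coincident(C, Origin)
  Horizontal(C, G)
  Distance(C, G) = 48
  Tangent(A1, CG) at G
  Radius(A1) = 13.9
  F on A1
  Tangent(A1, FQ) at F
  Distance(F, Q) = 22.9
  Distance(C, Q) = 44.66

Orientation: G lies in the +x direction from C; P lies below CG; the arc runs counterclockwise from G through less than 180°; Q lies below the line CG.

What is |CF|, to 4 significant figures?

36.12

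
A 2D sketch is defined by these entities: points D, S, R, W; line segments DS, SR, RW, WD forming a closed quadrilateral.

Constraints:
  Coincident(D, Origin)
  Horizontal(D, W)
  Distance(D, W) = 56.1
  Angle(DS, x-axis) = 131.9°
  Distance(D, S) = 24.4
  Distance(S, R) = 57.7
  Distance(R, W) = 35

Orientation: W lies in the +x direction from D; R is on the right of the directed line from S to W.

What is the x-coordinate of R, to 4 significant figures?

27.20

D is at the origin; D and W share the same y with |DW| = 56.1 and W in +x, so W = (56.1, 0). DS runs at 131.9° with |DS| = 24.4, so S = (-16.30, 18.16). R is determined by |SR| = 57.7 and |RW| = 35.0 together: it lies at the intersection of circle(S, 57.7) and circle(W, 35.0). With |SW| = 74.64, the foot of the radical line on SW is 51.42 from S and the perpendicular offset is √(57.7² − 51.42²) = 26.19. Taking the right-of-SW solution: R = (27.20, -19.75).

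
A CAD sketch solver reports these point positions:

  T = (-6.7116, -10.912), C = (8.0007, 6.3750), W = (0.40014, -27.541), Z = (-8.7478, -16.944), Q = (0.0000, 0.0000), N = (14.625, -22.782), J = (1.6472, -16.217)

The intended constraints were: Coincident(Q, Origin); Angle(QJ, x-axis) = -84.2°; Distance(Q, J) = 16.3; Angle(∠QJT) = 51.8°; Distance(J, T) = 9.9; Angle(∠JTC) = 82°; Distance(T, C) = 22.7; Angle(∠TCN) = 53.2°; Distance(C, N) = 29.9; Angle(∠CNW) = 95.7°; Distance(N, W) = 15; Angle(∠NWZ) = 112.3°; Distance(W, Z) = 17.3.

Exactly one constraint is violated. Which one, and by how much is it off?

Distance(W, Z) = 17.3 — off by 3.30.

Q = (0.00, 0.00) ✓; QJ at -84.20° ✓; |QJ| = 16.30 ✓; ∠QJT = 51.80° ✓; |JT| = 9.900 ✓; ∠JTC = 82.00° ✓; |TC| = 22.70 ✓; ∠TCN = 53.20° ✓; |CN| = 29.90 ✓; ∠CNW = 95.70° ✓; |NW| = 15.00 ✓; ∠NWZ = 112.3° ✓; |WZ| = 14.00 ✗.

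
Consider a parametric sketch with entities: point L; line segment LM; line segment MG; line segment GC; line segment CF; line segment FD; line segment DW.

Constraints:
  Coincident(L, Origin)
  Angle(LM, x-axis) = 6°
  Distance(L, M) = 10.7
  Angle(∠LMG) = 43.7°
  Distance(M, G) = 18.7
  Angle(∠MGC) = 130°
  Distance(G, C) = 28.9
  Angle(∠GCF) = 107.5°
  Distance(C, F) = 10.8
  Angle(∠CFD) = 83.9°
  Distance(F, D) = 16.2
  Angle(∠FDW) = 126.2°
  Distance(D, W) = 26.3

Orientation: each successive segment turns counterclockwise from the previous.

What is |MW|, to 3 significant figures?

20.6

L is at the origin; LM runs at 6.0° with length 10.7, so M = (10.6, 1.12). ∠LMG = 43.7° gives MG at 142° from the x-axis; with |MG| = 18.7, G = (-4.15, 12.6). ∠MGC = 130.0° gives GC at -168° from the x-axis; with |GC| = 28.9, C = (-32.4, 6.40). ∠GCF = 107.5° gives CF at -95.2° from the x-axis; with |CF| = 10.8, F = (-33.4, -4.36). ∠CFD = 83.9° gives FD at 0.900° from the x-axis; with |FD| = 16.2, D = (-17.2, -4.10). ∠FDW = 126.2° gives DW at 54.7° from the x-axis; with |DW| = 26.3, W = (-1.97, 17.4). Then |MW| = |W − M| = 20.6.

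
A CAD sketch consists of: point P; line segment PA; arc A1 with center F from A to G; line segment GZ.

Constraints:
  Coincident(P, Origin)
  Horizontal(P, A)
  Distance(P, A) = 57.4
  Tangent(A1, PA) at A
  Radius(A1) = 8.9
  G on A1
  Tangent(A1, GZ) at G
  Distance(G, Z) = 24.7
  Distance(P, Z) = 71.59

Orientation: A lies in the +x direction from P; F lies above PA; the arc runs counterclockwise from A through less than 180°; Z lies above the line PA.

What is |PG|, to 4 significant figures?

66.99

P is at the origin; PA is horizontal with |PA| = 57.4 and A on the +x side, so A = (57.40, 0.000). Since A1 is tangent to PA there, FA ⟂ PA, so F = A + (0, 8.9) = (57.40, 8.900). Since FG ⟂ GZ (tangency), |FZ| = √(8.9² + 24.7²) = 26.25 regardless of where G sits on A1. So Z lies on both circle(P, 71.59) and circle(F, 26.25); the above-PA intersection is Z = (62.66, 34.62). G is the foot of the tangent from Z: G = (66.21, 10.18).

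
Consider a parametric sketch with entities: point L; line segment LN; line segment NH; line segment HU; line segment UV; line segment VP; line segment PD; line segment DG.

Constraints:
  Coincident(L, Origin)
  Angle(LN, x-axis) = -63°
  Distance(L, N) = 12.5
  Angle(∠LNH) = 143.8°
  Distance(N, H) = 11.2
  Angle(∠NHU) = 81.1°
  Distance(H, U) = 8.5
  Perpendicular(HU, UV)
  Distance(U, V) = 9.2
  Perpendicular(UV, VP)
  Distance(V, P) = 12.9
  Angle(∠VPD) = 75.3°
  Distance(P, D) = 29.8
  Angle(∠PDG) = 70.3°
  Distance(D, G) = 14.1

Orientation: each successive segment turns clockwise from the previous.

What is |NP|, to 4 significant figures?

6.410

L is at the origin; LN runs at -63.0° with length 12.5, so N = (5.675, -11.14). ∠LNH = 143.8° gives NH at -99.20° from the x-axis; with |NH| = 11.2, H = (3.884, -22.19). ∠NHU = 81.1° gives HU at 161.9° from the x-axis; with |HU| = 8.5, U = (-4.195, -19.55). The perpendicularity gives UV at right angles to HU, so UV runs at 71.90°; with |UV| = 9.2, V = (-1.337, -10.81). The perpendicularity gives VP at right angles to UV, so VP runs at -18.10°; with |VP| = 12.9, P = (10.92, -14.82). Then |NP| = |P − N| = 6.410.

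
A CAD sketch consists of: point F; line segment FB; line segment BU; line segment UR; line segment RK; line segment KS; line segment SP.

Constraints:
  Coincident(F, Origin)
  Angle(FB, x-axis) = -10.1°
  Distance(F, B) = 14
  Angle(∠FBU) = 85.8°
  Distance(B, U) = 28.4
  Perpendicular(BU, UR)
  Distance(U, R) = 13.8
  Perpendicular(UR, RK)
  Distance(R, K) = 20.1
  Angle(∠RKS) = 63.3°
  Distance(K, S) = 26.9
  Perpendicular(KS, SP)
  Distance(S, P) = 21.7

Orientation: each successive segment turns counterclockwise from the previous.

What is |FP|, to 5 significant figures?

41.352

F is at the origin; FB runs at -10.1° with length 14.0, so B = (13.783, -2.4551). ∠FBU = 85.8° gives BU at 84.100° from the x-axis; with |BU| = 28.4, U = (16.702, 25.794). The perpendicularity gives UR at right angles to BU, so UR runs at 174.10°; with |UR| = 13.8, R = (2.9755, 27.213). UR is perpendicular to RK, so RK runs at -95.900°; with |RK| = 20.1, K = (0.90932, 7.2194). ∠RKS = 63.3° gives KS at 20.800° from the x-axis; with |KS| = 26.9, S = (26.056, 16.772). The perpendicularity gives SP at right angles to KS, so SP runs at 110.80°; with |SP| = 21.7, P = (18.350, 37.058). Then |FP| = |P − F| = 41.352.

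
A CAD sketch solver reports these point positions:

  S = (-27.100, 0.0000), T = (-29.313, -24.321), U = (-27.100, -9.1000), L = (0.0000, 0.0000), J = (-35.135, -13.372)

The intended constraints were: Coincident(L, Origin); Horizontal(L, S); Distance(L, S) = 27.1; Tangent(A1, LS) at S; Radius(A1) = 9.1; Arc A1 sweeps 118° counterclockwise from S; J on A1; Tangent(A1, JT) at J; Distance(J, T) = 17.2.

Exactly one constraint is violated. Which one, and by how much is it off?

Distance(J, T) = 17.2 — off by 4.80.

L = (0.00, 0.00) ✓; L.y = 0.00, S.y = 0.00 ✓; |LS| = 27.10 ✓; ∠(US, SL) = 90.00° ✓; |US| = 9.100 ✓; bearing(U→J) − bearing(U→S) = 118.0° ✓; |UJ| = 9.100 ✓; ∠(UJ, JT) = 90.00° ✓; |JT| = 12.40 ✗.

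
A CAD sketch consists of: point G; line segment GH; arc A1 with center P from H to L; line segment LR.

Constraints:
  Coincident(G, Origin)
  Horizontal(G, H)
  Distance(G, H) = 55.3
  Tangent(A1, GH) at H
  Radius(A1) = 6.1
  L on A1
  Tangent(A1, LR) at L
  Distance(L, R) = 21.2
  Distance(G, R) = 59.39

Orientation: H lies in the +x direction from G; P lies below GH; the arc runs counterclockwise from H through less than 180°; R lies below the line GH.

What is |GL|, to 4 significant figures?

49.76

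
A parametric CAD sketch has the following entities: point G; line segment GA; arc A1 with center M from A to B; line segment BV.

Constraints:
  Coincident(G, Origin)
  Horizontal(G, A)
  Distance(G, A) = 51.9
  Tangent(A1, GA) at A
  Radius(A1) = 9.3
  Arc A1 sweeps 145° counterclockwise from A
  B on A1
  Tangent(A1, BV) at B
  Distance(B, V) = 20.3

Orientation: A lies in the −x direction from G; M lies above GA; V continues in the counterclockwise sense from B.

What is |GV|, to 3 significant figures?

69.3

On A1, A sits at bearing -90° from M; a 145° counterclockwise sweep puts B at bearing 55°, so B = M + 9.3·(cos 55°, sin 55°) = (-46.6, 16.9). A1 meets BV tangentially, so MB is at right angles to BV, so BV runs along (−sin 55°, cos 55°); with |BV| = 20.3, V = (-63.2, 28.6). Then |GV| = |V − G| = 69.3.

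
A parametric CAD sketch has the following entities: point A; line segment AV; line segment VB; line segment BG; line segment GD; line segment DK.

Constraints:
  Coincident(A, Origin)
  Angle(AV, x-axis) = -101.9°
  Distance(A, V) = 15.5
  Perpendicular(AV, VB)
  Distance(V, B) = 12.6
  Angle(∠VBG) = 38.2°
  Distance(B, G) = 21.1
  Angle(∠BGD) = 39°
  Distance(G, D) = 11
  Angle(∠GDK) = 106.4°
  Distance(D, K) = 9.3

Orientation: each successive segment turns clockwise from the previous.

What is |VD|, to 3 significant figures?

2.79

∠VBG = 38.2° gives BG at 26.3° from the x-axis; with |BG| = 21.1, G = (3.39, -3.22). ∠BGD = 39.0° gives GD at -115° from the x-axis; with |GD| = 11.0, D = (-1.21, -13.2). Then |VD| = |D − V| = 2.79.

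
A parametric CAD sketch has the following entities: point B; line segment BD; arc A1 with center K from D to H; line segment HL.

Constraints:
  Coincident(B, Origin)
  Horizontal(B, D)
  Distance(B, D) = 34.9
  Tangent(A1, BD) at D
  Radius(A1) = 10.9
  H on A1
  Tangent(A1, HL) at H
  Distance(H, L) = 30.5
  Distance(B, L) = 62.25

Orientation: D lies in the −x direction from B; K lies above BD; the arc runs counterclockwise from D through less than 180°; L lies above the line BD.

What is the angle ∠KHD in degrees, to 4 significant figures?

24.36°

B is at the origin; B and D share the same y with |BD| = 34.9 and D on the −x side, so D = (-34.90, 0.000). Since A1 is tangent to BD there, KD ⟂ BD, so K = D + (0, 10.9) = (-34.90, 10.90). Since KH ⟂ HL (tangency), |KL| = √(10.9² + 30.5²) = 32.39 regardless of where H sits on A1. So L lies on both circle(B, 62.25) and circle(K, 32.39); the above-BD intersection is L = (-46.83, 41.01). H is the foot of the tangent from L: H = (-26.71, 18.09).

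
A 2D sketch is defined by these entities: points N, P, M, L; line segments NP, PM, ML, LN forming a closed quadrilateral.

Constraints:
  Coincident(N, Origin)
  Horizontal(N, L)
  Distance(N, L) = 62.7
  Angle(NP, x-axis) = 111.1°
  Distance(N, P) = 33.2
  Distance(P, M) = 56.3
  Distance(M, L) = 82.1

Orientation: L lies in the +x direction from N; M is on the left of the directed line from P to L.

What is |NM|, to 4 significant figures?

77.40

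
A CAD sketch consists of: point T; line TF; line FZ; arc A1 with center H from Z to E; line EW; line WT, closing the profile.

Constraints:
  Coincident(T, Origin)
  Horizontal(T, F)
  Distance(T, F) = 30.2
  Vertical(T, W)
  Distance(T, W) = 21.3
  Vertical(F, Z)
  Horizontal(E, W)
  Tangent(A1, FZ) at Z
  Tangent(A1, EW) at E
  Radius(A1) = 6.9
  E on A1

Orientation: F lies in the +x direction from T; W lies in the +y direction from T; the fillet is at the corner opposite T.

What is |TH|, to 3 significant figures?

27.4

T is at the origin; TF is horizontal with |TF| = 30.2 and F on the +x side, so F = (30.2, 0.00). TW is vertical with |TW| = 21.3 and W on the +y side, so W = (0.00, 21.3). The virtual corner opposite T is at (30.2, 21.3). Since A1 is tangent to FZ there, HZ ⟂ FZ and since A1 is tangent to EW there, HE ⟂ EW, with radius 6.9, so the center H sits 6.9 in from both sides at H = (23.3, 14.4). Then |TH| = |H − T| = 27.4.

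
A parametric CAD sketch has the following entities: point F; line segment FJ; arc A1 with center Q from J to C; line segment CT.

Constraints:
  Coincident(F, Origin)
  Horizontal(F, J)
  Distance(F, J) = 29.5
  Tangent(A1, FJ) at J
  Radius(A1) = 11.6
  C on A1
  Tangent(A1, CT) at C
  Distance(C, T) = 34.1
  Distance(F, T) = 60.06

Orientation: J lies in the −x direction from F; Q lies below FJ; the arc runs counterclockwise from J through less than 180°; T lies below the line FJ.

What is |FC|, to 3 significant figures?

43.0

Checks: F = (0.00, 0.00) ✓; ∠(QJ, JF) = 90.00° ✓; |QC| = 11.60 ✓; ∠(QC, CT) = 90.00° ✓; |CT| = 34.10 ✓; |FT| = 60.06 ✓.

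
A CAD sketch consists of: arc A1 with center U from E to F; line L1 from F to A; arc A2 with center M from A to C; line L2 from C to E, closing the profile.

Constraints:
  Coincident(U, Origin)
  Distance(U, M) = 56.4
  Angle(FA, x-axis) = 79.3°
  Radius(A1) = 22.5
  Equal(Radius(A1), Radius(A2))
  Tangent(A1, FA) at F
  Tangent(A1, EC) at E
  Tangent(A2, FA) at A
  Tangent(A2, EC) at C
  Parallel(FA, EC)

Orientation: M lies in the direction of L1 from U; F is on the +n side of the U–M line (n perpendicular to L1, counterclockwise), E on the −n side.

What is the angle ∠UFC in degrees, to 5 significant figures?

51.415°

Tangency of A1 to both parallel lines with radius 22.5 puts F and E at U ± 22.5·n: F = (-22.109, 4.1775), E = (22.109, -4.1775). Equal radii place A and C the same way about M: A = M + 22.5·n = (-11.637, 59.597), C = M − 22.5·n = (32.580, 51.242). Then cos ∠UFC = FU·FC / (|FU||FC|), giving 51.415°.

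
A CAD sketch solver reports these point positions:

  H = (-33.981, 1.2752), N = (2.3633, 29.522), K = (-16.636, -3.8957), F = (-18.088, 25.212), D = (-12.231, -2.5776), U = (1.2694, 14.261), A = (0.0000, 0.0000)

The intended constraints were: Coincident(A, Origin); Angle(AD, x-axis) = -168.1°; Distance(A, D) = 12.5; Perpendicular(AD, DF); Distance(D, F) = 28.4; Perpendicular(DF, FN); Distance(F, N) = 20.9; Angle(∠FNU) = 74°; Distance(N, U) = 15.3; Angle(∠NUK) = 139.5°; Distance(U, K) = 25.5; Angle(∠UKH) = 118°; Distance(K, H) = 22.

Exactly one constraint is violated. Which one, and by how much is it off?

Distance(K, H) = 22 — off by 3.90.

A = (0.00, 0.00) ✓; AD at -168.1° ✓; |AD| = 12.50 ✓; ∠(AD, DF) = 90.00° ✓; |DF| = 28.40 ✓; ∠(DF, FN) = 90.00° ✓; |FN| = 20.90 ✓; ∠FNU = 74.00° ✓; |NU| = 15.30 ✓; ∠NUK = 139.5° ✓; |UK| = 25.50 ✓; ∠UKH = 118.0° ✓; |KH| = 18.10 ✗.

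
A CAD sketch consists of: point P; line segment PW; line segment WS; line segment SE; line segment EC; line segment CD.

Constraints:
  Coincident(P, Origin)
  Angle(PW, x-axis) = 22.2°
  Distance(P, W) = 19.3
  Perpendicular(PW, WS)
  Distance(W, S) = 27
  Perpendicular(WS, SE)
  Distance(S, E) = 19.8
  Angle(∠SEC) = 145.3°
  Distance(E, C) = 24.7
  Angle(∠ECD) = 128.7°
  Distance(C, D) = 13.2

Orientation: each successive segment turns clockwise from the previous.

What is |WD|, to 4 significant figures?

41.03

∠SEC = 145.3° gives EC at 167.5° from the x-axis; with |EC| = 24.7, C = (-14.38, -19.84). ∠ECD = 128.7° gives CD at 116.2° from the x-axis; with |CD| = 13.2, D = (-20.20, -7.998). Then |WD| = |D − W| = 41.03.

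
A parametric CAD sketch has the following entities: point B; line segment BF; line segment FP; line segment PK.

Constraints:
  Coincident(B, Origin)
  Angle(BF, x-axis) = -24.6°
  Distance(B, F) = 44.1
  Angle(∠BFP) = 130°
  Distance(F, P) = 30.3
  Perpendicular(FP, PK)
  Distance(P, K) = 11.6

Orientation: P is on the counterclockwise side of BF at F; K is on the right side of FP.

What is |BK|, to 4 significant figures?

74.16

∠BFP = 130.0°, so FP runs at -24.6° + (180° − 130.0°) = 25.40° from the x-axis; with |FP| = 30.3, P = F + 30.3·(cos 25.40°, sin 25.40°) = (67.47, -5.361). FP ⟂ PK; with |PK| = 11.6 on the right of FP, K = P + 11.6·(0.4289, -0.9033) = (72.44, -15.84). Then |BK| = |K − B| = 74.16.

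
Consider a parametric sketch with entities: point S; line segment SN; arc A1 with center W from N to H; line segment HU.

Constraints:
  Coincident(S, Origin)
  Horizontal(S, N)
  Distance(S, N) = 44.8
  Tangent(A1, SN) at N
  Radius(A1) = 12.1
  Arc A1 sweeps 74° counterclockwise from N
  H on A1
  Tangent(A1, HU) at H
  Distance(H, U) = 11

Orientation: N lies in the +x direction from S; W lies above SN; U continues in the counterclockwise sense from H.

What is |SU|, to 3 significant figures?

62.5

S is at the origin; SN is horizontal with |SN| = 44.8 and N on the +x side, so N = (44.8, 0.00). A1 meets SN tangentially, so WN is at right angles to SN, so W = N + (0, 12.1) = (44.8, 12.1). On A1, N sits at bearing -90° from W; a 74° counterclockwise sweep puts H at bearing -16°, so H = W + 12.1·(cos -16°, sin -16°) = (56.4, 8.76). A1 meets HU tangentially, so WH is at right angles to HU, so HU runs along (−sin -16°, cos -16°); with |HU| = 11.0, U = (59.5, 19.3). Then |SU| = |U − S| = 62.5.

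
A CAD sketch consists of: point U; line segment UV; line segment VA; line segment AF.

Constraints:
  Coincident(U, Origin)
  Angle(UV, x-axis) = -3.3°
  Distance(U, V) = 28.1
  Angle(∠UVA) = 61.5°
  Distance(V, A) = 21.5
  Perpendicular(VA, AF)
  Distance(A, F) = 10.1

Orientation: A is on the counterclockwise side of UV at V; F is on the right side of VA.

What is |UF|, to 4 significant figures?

35.72

U is at the origin; UV runs at -3.3° with length 28.1, so V = 28.1·(cos -3.3°, sin -3.3°) = (28.05, -1.618). ∠UVA = 61.5°, so VA runs at -3.3° + (180° − 61.5°) = 115.2° from the x-axis; with |VA| = 21.5, A = V + 21.5·(cos 115.2°, sin 115.2°) = (18.90, 17.84). The perpendicularity gives AF at right angles to VA; with |AF| = 10.1 on the right of VA, F = A + 10.1·(0.9048, 0.4258) = (28.04, 22.14). Then |UF| = |F − U| = 35.72.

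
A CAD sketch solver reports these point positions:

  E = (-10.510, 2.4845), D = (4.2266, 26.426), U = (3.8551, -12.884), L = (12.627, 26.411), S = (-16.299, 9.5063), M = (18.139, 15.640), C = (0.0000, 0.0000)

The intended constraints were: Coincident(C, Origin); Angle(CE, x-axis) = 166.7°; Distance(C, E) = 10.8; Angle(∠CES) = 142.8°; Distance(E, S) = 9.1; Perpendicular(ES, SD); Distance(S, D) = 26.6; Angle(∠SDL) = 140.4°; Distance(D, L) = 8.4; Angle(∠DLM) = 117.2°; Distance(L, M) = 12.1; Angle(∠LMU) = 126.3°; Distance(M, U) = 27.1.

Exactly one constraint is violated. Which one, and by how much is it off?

Distance(M, U) = 27.1 — off by 4.80.

C = (0.00, 0.00) ✓; CE at 166.7° ✓; |CE| = 10.80 ✓; ∠CES = 142.8° ✓; |ES| = 9.100 ✓; ∠(ES, SD) = 90.00° ✓; |SD| = 26.60 ✓; ∠SDL = 140.4° ✓; |DL| = 8.400 ✓; ∠DLM = 117.2° ✓; |LM| = 12.10 ✓; ∠LMU = 126.3° ✓; |MU| = 31.90 ✗.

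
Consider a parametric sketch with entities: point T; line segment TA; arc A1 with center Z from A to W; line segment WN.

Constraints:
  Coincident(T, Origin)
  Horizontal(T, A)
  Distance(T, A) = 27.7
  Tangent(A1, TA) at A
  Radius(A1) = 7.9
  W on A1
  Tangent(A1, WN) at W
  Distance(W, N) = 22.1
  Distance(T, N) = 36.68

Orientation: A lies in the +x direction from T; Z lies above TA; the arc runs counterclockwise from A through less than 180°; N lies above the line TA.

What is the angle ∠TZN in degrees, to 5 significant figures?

88.513°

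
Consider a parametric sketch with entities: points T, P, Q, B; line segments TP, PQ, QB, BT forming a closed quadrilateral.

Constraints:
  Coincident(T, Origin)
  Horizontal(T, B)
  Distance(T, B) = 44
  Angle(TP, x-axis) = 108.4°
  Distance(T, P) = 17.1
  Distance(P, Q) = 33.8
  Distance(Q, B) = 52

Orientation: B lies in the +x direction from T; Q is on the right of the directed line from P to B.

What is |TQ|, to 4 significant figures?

18.25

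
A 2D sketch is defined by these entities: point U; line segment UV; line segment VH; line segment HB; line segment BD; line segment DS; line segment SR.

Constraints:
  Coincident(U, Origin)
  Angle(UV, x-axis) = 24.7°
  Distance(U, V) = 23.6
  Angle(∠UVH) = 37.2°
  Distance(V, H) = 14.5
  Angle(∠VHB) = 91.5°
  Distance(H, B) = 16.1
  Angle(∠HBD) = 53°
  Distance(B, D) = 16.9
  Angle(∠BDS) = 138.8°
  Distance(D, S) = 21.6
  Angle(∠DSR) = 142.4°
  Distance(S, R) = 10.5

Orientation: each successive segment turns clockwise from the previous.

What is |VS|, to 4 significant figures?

15.22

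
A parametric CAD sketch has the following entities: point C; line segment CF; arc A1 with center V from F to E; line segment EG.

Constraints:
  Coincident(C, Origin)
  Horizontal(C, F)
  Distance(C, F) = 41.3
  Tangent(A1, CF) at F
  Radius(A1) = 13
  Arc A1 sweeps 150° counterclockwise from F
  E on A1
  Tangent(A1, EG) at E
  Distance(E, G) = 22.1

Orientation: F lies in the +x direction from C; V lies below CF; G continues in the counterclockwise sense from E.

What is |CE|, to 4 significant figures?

42.42

A1 meets CF tangentially, so VF is at right angles to CF, so V = F + (0, -13) = (41.30, -13.00). On A1, F sits at bearing 90° from V; a 150° counterclockwise sweep puts E at bearing 240°, so E = V + 13.0·(cos 240°, sin 240°) = (34.80, -24.26). Then |CE| = |E − C| = 42.42.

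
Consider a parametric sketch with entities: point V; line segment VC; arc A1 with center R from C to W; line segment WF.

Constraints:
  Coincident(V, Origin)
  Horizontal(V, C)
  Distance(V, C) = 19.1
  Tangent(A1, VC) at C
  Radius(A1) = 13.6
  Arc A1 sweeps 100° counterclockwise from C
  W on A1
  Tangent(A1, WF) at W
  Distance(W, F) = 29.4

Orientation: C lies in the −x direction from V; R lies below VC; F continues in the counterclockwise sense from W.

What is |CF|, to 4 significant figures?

45.67

On A1, C sits at bearing 90° from R; a 100° counterclockwise sweep puts W at bearing 190°, so W = R + 13.6·(cos 190°, sin 190°) = (-32.49, -15.96). Since A1 is tangent to WF there, RW ⟂ WF, so WF runs along (−sin 190°, cos 190°); with |WF| = 29.4, F = (-27.39, -44.91). Then |CF| = |F − C| = 45.67.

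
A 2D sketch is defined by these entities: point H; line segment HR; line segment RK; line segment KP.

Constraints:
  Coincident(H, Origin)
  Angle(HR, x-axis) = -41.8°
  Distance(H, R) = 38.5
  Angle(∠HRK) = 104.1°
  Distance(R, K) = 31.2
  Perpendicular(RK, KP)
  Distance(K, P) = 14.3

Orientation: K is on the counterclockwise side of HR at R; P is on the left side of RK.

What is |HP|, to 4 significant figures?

46.66

H is at the origin; HR runs at -41.8° with length 38.5, so R = 38.5·(cos -41.8°, sin -41.8°) = (28.70, -25.66). ∠HRK = 104.1°, so RK runs at -41.8° + (180° − 104.1°) = 34.10° from the x-axis; with |RK| = 31.2, K = R + 31.2·(cos 34.10°, sin 34.10°) = (54.54, -8.170). The perpendicularity gives KP at right angles to RK; with |KP| = 14.3 on the left of RK, P = K + 14.3·(-0.5606, 0.8281) = (46.52, 3.672). Then |HP| = |P − H| = 46.66.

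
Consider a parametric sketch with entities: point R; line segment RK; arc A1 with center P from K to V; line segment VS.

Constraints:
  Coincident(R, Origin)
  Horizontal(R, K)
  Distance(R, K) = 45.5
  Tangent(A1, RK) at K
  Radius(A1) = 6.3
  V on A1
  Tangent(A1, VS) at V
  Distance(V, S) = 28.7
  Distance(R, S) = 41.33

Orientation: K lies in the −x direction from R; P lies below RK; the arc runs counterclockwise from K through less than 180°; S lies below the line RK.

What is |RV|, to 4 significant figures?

50.90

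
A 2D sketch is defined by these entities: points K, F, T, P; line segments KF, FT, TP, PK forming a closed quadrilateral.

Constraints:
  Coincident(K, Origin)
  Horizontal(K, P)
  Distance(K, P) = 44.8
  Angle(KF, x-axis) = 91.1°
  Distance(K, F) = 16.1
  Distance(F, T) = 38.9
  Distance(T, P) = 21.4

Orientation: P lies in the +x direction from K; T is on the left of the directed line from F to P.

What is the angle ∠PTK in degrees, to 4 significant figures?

79.52°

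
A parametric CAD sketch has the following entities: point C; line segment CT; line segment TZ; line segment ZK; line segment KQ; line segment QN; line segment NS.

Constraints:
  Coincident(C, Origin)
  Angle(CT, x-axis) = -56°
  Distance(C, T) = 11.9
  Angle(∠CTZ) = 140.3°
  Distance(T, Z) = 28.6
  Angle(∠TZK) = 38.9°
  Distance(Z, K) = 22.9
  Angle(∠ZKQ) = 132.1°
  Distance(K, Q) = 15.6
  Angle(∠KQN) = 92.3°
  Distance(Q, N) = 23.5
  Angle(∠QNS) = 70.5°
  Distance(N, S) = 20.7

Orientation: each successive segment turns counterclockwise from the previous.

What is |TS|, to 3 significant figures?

16.8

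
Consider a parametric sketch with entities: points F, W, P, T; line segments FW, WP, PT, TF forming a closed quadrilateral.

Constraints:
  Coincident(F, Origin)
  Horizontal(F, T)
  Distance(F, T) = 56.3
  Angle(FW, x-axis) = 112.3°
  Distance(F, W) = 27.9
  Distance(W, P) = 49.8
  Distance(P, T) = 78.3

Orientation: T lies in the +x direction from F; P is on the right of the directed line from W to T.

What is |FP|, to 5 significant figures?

29.760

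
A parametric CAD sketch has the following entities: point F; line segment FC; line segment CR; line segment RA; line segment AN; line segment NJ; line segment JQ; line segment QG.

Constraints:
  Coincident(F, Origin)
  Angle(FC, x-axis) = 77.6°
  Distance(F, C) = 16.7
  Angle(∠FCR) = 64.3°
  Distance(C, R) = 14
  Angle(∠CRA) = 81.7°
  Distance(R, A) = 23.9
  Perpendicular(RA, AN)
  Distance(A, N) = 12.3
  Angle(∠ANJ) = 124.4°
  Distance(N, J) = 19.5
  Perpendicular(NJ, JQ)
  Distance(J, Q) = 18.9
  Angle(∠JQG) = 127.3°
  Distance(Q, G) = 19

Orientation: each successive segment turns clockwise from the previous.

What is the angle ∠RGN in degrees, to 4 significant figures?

59.32°

NJ is perpendicular to JQ, so JQ runs at -12.00°; with |JQ| = 18.9, Q = (11.35, 15.24). ∠JQG = 127.3° gives QG at -64.70° from the x-axis; with |QG| = 19.0, G = (19.47, -1.936). Then cos ∠RGN = GR·GN / (|GR||GN|), giving 59.32°.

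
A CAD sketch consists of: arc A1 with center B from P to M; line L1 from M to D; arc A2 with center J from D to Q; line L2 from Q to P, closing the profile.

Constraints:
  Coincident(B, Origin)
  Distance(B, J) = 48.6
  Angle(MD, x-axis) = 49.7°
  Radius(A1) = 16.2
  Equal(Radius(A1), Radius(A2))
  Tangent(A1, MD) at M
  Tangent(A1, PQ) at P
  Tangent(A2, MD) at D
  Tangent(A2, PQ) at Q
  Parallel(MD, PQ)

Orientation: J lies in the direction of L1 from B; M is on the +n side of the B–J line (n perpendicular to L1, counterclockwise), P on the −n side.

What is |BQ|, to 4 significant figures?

51.23

The slot axis is L1's direction at 49.7°, so u = (cos 49.7°, sin 49.7°) = (0.6468, 0.7627) and n = (−sin 49.7°, cos 49.7°) = (-0.7627, 0.6468). B is at the origin and J lies 48.6 along u from B, so J = 48.6·u = (31.43, 37.07). Tangency of A1 to both parallel lines with radius 16.2 puts M and P at B ± 16.2·n: M = (-12.36, 10.48), P = (12.36, -10.48). Equal radii place D and Q the same way about J: D = J + 16.2·n = (19.08, 47.54), Q = J − 16.2·n = (43.79, 26.59). Then |BQ| = |Q − B| = 51.23.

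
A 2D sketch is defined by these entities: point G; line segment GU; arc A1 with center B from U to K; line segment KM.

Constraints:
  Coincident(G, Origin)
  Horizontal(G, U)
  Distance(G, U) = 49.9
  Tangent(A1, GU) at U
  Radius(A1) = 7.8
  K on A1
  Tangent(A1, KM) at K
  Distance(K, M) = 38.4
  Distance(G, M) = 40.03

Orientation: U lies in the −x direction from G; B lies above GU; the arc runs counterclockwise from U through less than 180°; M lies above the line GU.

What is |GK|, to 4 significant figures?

43.73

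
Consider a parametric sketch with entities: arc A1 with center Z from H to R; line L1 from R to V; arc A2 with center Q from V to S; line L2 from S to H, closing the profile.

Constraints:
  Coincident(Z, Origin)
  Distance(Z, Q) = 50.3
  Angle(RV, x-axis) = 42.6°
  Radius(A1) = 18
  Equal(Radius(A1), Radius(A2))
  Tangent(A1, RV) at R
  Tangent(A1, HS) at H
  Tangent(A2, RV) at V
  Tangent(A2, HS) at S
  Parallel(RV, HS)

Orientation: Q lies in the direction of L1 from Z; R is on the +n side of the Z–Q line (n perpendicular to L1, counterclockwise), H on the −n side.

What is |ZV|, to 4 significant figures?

53.42

The slot axis is L1's direction at 42.6°, so u = (cos 42.6°, sin 42.6°) = (0.7361, 0.6769) and n = (−sin 42.6°, cos 42.6°) = (-0.6769, 0.7361). Z is at the origin and Q lies 50.3 along u from Z, so Q = 50.3·u = (37.03, 34.05). Tangency of A1 to both parallel lines with radius 18.0 puts R and H at Z ± 18.0·n: R = (-12.18, 13.25), H = (12.18, -13.25). Equal radii place V and S the same way about Q: V = Q + 18.0·n = (24.84, 47.30), S = Q − 18.0·n = (49.21, 20.80). Then |ZV| = |V − Z| = 53.42.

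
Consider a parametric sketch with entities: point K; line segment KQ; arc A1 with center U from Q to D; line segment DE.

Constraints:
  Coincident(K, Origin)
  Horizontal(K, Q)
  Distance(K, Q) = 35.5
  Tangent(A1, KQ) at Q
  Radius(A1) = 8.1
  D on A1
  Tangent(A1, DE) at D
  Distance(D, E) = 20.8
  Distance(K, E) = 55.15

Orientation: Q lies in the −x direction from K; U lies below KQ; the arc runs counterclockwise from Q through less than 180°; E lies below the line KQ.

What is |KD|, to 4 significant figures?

43.77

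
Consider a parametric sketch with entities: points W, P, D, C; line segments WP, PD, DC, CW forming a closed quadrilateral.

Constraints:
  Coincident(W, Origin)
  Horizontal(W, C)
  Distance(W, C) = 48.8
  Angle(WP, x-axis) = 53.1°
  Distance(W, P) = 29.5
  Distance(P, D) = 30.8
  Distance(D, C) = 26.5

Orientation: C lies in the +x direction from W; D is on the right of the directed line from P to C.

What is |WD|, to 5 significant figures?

24.122

Checks: |WC| = 48.80 ✓; |WP| = 29.50 ✓; |PD| = 30.80 ✓; |DC| = 26.50 ✓.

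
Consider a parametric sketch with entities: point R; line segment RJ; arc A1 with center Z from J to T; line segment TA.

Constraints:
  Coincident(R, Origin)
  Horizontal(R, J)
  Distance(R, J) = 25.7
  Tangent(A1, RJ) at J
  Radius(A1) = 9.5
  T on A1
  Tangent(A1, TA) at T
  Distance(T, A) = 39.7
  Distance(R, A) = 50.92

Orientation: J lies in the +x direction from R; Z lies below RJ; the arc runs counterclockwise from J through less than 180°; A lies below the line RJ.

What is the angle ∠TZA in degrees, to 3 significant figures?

76.5°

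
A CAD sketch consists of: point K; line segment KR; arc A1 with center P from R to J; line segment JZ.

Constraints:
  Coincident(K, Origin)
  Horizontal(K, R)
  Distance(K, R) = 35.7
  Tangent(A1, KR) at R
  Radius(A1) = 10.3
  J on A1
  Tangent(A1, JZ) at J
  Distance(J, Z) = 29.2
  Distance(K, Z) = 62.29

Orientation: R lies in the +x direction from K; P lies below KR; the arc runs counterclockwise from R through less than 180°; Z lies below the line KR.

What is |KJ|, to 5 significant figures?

33.482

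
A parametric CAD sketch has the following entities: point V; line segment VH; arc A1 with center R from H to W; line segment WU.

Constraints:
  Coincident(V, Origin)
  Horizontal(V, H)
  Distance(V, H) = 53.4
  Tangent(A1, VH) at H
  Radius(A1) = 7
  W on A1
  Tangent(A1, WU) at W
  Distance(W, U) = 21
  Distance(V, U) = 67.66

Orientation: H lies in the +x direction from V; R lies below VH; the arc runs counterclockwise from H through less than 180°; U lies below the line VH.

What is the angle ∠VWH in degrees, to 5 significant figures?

101.05°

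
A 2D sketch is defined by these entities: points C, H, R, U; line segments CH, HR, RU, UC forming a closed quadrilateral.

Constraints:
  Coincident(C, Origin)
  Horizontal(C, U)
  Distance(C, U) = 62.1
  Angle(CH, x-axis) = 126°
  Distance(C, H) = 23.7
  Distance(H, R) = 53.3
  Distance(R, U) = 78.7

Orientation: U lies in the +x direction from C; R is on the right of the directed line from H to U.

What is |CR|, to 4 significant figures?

35.05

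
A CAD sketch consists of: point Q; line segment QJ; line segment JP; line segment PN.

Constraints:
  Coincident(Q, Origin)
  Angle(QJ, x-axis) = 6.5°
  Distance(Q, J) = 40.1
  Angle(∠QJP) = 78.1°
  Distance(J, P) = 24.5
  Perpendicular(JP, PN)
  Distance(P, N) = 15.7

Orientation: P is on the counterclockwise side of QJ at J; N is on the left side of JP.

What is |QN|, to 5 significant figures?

28.592

∠QJP = 78.1°, so JP runs at 6.5° + (180° − 78.1°) = 108.40° from the x-axis; with |JP| = 24.5, P = J + 24.5·(cos 108.40°, sin 108.40°) = (32.109, 27.787). JP is perpendicular to PN; with |PN| = 15.7 on the left of JP, N = P + 15.7·(-0.94888, -0.31565) = (17.211, 22.831). Then |QN| = |N − Q| = 28.592.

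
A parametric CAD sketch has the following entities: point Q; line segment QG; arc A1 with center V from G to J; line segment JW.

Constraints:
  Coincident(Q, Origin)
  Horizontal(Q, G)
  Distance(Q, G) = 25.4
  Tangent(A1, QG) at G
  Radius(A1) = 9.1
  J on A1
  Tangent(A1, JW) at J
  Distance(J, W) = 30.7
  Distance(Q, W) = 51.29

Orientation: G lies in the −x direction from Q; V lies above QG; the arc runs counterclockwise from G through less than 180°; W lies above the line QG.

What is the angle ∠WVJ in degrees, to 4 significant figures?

73.49°

Q is at the origin; Q and G share the same y with |QG| = 25.4 and G on the −x side, so G = (-25.40, 0.000). Since A1 is tangent to QG there, VG ⟂ QG, so V = G + (0, 9.1) = (-25.40, 9.100). Since VJ ⟂ JW (tangency), |VW| = √(9.1² + 30.7²) = 32.02 regardless of where J sits on A1. So W lies on both circle(Q, 51.29) and circle(V, 32.02); the above-QG intersection is W = (-31.40, 40.55). J is the foot of the tangent from W: J = (-17.31, 13.28).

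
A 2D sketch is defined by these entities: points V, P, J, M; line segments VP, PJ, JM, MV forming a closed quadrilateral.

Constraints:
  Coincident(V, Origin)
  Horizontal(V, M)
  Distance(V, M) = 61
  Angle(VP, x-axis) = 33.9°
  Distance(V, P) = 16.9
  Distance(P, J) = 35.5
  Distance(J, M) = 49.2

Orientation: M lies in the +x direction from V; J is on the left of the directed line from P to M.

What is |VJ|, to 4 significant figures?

51.29

Checks: |PJ| = 35.50 ✓; |JM| = 49.20 ✓.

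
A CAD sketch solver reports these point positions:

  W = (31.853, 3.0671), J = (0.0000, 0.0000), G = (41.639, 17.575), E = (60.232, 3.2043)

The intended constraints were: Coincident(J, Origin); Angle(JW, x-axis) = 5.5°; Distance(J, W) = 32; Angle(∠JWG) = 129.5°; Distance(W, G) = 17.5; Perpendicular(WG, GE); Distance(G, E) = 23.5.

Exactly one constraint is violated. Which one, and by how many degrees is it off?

Perpendicular(WG, GE) — off by 3.70°.

J = (0.00, 0.00) ✓; JW at 5.500° ✓; |JW| = 32.00 ✓; ∠JWG = 129.5° ✓; |WG| = 17.50 ✓; ∠(WG, GE) = 93.70° ✗; |GE| = 23.50 ✓.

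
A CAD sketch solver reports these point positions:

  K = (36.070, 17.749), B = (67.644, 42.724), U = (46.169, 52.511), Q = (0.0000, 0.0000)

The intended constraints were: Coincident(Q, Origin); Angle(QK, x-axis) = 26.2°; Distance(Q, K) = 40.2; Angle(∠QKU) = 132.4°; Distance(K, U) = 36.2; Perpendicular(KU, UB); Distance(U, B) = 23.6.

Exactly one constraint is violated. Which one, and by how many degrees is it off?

Perpendicular(KU, UB) — off by 8.30°.

Q = (0.00, 0.00) ✓; QK at 26.20° ✓; |QK| = 40.20 ✓; ∠QKU = 132.4° ✓; |KU| = 36.20 ✓; ∠(KU, UB) = 98.30° ✗; |UB| = 23.60 ✓.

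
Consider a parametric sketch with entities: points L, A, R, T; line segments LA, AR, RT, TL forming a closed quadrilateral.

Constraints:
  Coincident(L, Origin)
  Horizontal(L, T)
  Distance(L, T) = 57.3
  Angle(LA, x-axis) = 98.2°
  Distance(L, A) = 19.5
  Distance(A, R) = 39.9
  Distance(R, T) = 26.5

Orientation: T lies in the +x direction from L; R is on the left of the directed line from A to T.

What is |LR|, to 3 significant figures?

40.8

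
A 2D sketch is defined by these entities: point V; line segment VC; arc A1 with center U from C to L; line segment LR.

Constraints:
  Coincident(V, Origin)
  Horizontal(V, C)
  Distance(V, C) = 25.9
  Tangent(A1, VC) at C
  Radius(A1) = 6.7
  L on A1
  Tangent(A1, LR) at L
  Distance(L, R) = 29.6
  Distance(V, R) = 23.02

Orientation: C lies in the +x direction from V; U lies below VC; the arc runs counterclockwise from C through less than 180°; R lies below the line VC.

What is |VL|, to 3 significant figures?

21.2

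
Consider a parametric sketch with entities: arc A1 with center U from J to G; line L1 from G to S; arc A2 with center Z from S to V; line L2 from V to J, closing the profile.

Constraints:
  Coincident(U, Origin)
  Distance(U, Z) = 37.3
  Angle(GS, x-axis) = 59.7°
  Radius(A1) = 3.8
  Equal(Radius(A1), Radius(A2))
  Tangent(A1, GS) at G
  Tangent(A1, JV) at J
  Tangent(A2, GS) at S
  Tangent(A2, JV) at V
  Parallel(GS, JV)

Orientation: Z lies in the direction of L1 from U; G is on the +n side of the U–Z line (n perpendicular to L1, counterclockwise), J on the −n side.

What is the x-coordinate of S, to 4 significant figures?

15.54

Tangency of A1 to both parallel lines with radius 3.8 puts G and J at U ± 3.8·n: G = (-3.281, 1.917), J = (3.281, -1.917). Equal radii place S and V the same way about Z: S = Z + 3.8·n = (15.54, 34.12), V = Z − 3.8·n = (22.10, 30.29). So S.x = 15.54.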